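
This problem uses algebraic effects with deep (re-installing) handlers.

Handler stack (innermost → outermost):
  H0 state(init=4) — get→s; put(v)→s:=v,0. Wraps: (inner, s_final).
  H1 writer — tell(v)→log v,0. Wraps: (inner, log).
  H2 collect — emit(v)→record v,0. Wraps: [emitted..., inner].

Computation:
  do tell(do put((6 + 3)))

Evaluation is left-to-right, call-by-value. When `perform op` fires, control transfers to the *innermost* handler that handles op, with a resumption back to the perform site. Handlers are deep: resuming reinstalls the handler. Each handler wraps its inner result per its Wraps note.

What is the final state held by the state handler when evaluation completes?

Answer: 9

Step-by-step:
put(9) @ H0 ⇒ s:=9
tell(0) @ H1 ⇒ log+=0
H0 returns (0, 9)
H1 returns ((0, 9), (0))
H2 returns [((0, 9), (0))]
= [((0, 9), (0))]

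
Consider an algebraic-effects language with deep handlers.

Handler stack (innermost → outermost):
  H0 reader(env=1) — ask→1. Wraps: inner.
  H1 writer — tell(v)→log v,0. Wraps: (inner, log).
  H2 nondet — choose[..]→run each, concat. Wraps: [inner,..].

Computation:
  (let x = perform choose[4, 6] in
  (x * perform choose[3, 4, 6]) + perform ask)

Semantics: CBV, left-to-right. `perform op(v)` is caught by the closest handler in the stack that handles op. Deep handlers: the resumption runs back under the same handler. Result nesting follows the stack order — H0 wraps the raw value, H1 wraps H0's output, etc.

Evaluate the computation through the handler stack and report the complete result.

Answer: [(13, ()), (17, ()), (25, ()), (19, ()), (25, ()), (37, ())]

Working:
choose[4, 6] @ H2
  branch[0] choose=4:
    choose[3, 4, 6] @ H2
      branch[0] choose=3:
        ask @ H0 ⇒ 1
        H0 returns 13
        H1 returns (13, ())
        H2 returns [(13, ())]
      branch[1] choose=4:
        ask @ H0 ⇒ 1
        H0 returns 17
        H1 returns (17, ())
        H2 returns [(17, ())]
      branch[2] choose=6:
        ask @ H0 ⇒ 1
        H0 returns 25
        H1 returns (25, ())
        H2 returns [(25, ())]
  branch[1] choose=6:
    choose[3, 4, 6] @ H2
      branch[0] choose=3:
        ask @ H0 ⇒ 1
        H0 returns 19
        H1 returns (19, ())
        H2 returns [(19, ())]
      branch[1] choose=4:
        ask @ H0 ⇒ 1
        H0 returns 25
        H1 returns (25, ())
        H2 returns [(25, ())]
      branch[2] choose=6:
        ask @ H0 ⇒ 1
        H0 returns 37
        H1 returns (37, ())
        H2 returns [(37, ())]
= [(13, ()), (17, ()), (25, ()), (19, ()), (25, ()), (37, ())]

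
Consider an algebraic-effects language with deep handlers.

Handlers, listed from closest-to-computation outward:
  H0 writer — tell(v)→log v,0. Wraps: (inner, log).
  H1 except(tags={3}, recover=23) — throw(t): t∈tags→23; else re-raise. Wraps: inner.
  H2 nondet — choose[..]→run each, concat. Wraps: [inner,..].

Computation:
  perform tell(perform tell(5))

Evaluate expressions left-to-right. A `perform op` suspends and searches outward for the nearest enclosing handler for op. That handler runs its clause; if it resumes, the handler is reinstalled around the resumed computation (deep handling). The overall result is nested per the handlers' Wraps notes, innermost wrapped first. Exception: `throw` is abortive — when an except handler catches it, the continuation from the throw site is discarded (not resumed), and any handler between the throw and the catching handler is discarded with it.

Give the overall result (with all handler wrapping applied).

Answer: [(0, (5, 0))]

Evaluation trace:
tell(5) @ H0 ⇒ log+=5
tell(0) @ H0 ⇒ log+=0
H0 returns (0, (5, 0))
H1 returns (0, (5, 0))
H2 returns [(0, (5, 0))]
= [(0, (5, 0))]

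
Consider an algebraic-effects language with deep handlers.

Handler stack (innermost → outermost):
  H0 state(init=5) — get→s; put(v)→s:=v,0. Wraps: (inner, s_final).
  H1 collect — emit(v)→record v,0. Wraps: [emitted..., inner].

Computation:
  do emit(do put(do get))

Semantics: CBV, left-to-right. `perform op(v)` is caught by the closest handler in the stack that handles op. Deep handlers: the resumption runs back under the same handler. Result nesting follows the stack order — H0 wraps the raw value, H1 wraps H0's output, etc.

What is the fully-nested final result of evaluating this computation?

Answer: [0, (0, 5)]

Step-by-step:
get @ H0 ⇒ 5
put(5) @ H0 ⇒ s:=5
emit(0) @ H1 ⇒ out+=0
H0 returns (0, 5)
H1 returns [0, (0, 5)]
= [0, (0, 5)]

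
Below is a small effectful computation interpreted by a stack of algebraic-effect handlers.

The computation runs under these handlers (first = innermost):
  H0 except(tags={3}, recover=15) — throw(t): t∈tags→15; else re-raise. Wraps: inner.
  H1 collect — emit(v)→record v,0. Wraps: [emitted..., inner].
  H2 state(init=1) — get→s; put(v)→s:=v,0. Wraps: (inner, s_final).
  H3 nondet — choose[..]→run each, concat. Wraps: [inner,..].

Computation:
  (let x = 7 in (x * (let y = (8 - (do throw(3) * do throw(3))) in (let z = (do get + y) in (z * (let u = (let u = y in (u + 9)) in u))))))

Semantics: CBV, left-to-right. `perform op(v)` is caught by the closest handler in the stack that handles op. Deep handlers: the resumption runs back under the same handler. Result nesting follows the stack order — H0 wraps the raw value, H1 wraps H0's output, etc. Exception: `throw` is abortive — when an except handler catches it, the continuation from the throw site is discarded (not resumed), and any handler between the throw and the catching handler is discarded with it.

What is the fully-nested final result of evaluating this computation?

Step-by-step:
throw(3) @ H0 caught ⇒ 15
H1 returns [15]
H2 returns ([15], 1)
H3 returns [([15], 1)]
= [([15], 1)]

Answer: [([15], 1)]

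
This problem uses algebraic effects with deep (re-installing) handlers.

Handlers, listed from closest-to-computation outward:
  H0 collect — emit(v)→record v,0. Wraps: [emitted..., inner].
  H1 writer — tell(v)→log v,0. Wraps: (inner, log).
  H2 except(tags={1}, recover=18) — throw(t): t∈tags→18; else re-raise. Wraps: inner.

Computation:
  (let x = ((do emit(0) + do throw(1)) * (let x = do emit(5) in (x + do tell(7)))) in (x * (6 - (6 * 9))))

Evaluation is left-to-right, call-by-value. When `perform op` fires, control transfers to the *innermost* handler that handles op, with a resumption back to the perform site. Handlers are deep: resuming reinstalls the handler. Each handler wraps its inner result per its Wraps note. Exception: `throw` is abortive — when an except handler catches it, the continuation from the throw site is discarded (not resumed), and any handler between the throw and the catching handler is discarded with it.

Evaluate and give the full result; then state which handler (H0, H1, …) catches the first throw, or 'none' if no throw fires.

Evaluation trace:
emit(0) @ H0 ⇒ out+=0
throw(1) @ H2 caught ⇒ 18
= 18

Answer: 18 ; first throw caught by: H2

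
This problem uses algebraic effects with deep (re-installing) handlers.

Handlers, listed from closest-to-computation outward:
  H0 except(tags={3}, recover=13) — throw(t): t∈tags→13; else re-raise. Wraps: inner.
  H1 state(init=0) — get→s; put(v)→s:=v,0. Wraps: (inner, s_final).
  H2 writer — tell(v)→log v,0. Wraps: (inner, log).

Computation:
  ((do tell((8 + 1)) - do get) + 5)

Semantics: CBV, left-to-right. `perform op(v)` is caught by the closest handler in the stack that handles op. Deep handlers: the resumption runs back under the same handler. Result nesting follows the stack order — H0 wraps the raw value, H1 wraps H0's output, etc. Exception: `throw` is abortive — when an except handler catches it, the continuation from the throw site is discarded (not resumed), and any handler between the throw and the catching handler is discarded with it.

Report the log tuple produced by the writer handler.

Answer: (9)

Step-by-step:
tell(9) @ H2 ⇒ log+=9
get @ H1 ⇒ 0
H0 returns 5
H1 returns (5, 0)
H2 returns ((5, 0), (9))
= ((5, 0), (9))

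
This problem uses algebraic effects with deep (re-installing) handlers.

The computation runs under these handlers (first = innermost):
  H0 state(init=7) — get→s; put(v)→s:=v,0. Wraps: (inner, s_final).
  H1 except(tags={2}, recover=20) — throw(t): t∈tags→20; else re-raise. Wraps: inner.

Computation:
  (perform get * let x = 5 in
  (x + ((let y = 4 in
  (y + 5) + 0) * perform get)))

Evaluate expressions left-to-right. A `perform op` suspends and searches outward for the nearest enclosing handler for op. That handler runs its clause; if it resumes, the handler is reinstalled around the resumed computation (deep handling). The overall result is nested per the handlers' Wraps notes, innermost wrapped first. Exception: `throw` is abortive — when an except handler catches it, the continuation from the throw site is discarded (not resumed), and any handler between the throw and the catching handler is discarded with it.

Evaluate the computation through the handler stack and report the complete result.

Working:
get @ H0 ⇒ 7
get @ H0 ⇒ 7
H0 returns (476, 7)
H1 returns (476, 7)
= (476, 7)

Answer: (476, 7)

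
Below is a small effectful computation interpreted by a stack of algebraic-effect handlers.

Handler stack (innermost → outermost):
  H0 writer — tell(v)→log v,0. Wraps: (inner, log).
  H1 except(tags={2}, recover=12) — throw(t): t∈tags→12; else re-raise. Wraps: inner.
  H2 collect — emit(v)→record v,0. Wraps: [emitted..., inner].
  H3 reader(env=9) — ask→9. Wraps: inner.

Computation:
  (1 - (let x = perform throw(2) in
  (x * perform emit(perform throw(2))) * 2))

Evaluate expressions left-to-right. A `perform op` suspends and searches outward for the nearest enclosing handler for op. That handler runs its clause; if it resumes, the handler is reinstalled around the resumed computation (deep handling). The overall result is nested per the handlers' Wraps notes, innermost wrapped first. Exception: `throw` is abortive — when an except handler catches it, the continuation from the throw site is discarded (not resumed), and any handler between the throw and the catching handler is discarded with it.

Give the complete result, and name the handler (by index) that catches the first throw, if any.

Evaluation trace:
throw(2) @ H1 caught ⇒ 12
H2 returns [12]
H3 returns [12]
= [12]

Answer: [12] ; first throw caught by: H1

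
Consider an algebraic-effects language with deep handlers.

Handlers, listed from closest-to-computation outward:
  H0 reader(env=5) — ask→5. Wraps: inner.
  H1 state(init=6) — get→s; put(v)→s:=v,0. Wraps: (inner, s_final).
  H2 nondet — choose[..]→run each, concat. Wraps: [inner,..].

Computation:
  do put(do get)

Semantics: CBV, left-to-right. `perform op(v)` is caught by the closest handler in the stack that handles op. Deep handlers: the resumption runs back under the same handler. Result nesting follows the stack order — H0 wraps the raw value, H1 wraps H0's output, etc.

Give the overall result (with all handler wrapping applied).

Answer: [(0, 6)]

Step-by-step:
get @ H1 ⇒ 6
put(6) @ H1 ⇒ s:=6
H0 returns 0
H1 returns (0, 6)
H2 returns [(0, 6)]
= [(0, 6)]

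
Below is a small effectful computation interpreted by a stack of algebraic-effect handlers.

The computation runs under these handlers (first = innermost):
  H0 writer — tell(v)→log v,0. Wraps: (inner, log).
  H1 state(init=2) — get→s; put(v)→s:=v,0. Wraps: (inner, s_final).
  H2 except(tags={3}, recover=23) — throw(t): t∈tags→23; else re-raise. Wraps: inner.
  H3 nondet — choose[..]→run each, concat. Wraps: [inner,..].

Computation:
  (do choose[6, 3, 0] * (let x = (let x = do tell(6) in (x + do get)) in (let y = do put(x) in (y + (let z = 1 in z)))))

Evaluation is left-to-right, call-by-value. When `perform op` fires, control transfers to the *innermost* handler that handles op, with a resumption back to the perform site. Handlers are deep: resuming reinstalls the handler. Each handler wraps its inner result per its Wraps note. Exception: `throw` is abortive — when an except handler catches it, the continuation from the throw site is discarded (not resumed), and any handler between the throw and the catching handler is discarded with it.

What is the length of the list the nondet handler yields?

Answer: 3

Evaluation trace:
choose[6, 3, 0] @ H3
  branch[0] choose=6:
    tell(6) @ H0 ⇒ log+=6
    get @ H1 ⇒ 2
    put(2) @ H1 ⇒ s:=2
    H0 returns (6, (6))
    H1 returns ((6, (6)), 2)
    H2 returns ((6, (6)), 2)
    H3 returns [((6, (6)), 2)]
  branch[1] choose=3:
    tell(6) @ H0 ⇒ log+=6
    get @ H1 ⇒ 2
    put(2) @ H1 ⇒ s:=2
    H0 returns (3, (6))
    H1 returns ((3, (6)), 2)
    H2 returns ((3, (6)), 2)
    H3 returns [((3, (6)), 2)]
  branch[2] choose=0:
    tell(6) @ H0 ⇒ log+=6
    get @ H1 ⇒ 2
    put(2) @ H1 ⇒ s:=2
    H0 returns (0, (6))
    H1 returns ((0, (6)), 2)
    H2 returns ((0, (6)), 2)
    H3 returns [((0, (6)), 2)]
= [((6, (6)), 2), ((3, (6)), 2), ((0, (6)), 2)]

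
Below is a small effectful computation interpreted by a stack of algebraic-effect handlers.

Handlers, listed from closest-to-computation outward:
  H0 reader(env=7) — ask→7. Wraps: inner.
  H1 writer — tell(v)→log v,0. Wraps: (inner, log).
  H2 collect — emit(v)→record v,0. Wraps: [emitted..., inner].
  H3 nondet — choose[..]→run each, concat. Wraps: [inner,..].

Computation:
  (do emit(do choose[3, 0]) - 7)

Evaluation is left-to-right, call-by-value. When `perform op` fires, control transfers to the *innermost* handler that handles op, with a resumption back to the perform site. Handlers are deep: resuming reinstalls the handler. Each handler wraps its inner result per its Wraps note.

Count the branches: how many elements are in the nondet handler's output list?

Evaluation trace:
choose[3, 0] @ H3
  branch[0] choose=3:
    emit(3) @ H2 ⇒ out+=3
    H0 returns -7
    H1 returns (-7, ())
    H2 returns [3, (-7, ())]
    H3 returns [[3, (-7, ())]]
  branch[1] choose=0:
    emit(0) @ H2 ⇒ out+=0
    H0 returns -7
    H1 returns (-7, ())
    H2 returns [0, (-7, ())]
    H3 returns [[0, (-7, ())]]
= [[3, (-7, ())], [0, (-7, ())]]

Answer: 2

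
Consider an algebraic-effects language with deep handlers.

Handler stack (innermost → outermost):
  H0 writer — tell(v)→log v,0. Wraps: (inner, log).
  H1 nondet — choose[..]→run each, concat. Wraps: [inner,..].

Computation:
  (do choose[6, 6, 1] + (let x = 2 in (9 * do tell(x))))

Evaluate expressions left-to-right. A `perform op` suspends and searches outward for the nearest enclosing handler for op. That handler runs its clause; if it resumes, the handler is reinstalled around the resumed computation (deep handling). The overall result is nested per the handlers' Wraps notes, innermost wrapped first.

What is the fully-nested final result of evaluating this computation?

Evaluation trace:
choose[6, 6, 1] @ H1
  branch[0] choose=6:
    tell(2) @ H0 ⇒ log+=2
    H0 returns (6, (2))
    H1 returns [(6, (2))]
  branch[1] choose=6:
    tell(2) @ H0 ⇒ log+=2
    H0 returns (6, (2))
    H1 returns [(6, (2))]
  branch[2] choose=1:
    tell(2) @ H0 ⇒ log+=2
    H0 returns (1, (2))
    H1 returns [(1, (2))]
= [(6, (2)), (6, (2)), (1, (2))]

Answer: [(6, (2)), (6, (2)), (1, (2))]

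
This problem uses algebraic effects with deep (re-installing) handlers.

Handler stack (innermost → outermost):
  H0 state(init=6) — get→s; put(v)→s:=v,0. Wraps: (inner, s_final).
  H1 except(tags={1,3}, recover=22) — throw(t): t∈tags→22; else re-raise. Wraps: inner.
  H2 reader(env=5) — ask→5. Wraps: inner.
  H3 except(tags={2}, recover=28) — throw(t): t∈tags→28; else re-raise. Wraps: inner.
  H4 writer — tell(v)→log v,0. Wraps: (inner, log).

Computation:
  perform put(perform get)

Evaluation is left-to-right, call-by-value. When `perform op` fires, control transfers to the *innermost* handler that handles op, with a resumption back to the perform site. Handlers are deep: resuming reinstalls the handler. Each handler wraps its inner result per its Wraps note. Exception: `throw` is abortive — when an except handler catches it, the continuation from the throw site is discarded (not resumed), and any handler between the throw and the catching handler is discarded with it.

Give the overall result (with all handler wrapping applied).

Answer: ((0, 6), ())

Working:
get @ H0 ⇒ 6
put(6) @ H0 ⇒ s:=6
H0 returns (0, 6)
H1 returns (0, 6)
H2 returns (0, 6)
H3 returns (0, 6)
H4 returns ((0, 6), ())
= ((0, 6), ())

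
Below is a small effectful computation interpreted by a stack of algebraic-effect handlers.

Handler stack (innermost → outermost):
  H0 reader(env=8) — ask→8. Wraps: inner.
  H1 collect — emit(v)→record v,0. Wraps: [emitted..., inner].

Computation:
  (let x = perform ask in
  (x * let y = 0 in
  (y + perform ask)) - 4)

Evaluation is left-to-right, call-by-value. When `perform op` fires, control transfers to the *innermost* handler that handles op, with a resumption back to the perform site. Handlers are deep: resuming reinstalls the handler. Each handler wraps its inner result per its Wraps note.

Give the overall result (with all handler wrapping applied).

Step-by-step:
ask @ H0 ⇒ 8
ask @ H0 ⇒ 8
H0 returns 60
H1 returns [60]
= [60]

Answer: [60]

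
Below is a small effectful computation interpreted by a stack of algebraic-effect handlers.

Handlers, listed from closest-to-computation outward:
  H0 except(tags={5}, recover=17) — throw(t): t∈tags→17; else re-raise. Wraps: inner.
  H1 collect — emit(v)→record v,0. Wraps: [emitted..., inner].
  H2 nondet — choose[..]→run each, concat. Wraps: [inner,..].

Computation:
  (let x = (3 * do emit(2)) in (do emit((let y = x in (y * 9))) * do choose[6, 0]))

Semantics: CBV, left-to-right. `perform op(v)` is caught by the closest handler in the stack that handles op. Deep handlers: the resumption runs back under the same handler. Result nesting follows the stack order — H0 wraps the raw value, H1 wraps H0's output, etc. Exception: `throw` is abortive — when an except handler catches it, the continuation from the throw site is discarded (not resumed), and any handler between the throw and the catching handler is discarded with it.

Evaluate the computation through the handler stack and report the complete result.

Working:
emit(2) @ H1 ⇒ out+=2
emit(0) @ H1 ⇒ out+=0
choose[6, 0] @ H2
  branch[0] choose=6:
    H0 returns 0
    H1 returns [2, 0, 0]
    H2 returns [[2, 0, 0]]
  branch[1] choose=0:
    H0 returns 0
    H1 returns [2, 0, 0]
    H2 returns [[2, 0, 0]]
= [[2, 0, 0], [2, 0, 0]]

Answer: [[2, 0, 0], [2, 0, 0]]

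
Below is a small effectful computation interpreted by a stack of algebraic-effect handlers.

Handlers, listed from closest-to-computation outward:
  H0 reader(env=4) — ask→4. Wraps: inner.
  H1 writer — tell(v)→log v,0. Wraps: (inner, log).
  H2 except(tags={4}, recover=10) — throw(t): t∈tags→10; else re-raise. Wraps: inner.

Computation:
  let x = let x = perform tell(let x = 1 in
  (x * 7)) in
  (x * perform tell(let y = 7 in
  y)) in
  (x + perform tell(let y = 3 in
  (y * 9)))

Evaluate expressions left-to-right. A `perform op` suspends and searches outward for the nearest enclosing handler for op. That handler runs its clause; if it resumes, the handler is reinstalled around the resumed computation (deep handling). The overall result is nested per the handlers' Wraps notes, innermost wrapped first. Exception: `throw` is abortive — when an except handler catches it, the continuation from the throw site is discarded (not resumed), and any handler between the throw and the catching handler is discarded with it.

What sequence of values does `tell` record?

Answer: (7, 7, 27)

Working:
tell(7) @ H1 ⇒ log+=7
tell(7) @ H1 ⇒ log+=7
tell(27) @ H1 ⇒ log+=27
H0 returns 0
H1 returns (0, (7, 7, 27))
H2 returns (0, (7, 7, 27))
= (0, (7, 7, 27))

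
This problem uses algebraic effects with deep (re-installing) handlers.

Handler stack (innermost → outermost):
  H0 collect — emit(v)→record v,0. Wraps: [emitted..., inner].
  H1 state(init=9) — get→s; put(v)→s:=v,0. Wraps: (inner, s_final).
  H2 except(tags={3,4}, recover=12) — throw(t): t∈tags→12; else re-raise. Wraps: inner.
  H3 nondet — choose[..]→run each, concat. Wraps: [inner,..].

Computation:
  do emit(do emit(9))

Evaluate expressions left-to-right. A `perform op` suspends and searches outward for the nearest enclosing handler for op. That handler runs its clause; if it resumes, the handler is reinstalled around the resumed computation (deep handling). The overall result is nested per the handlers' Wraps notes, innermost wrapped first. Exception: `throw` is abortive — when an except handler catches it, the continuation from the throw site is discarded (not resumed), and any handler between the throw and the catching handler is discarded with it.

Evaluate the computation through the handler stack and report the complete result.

Answer: [([9, 0, 0], 9)]

Step-by-step:
emit(9) @ H0 ⇒ out+=9
emit(0) @ H0 ⇒ out+=0
H0 returns [9, 0, 0]
H1 returns ([9, 0, 0], 9)
H2 returns ([9, 0, 0], 9)
H3 returns [([9, 0, 0], 9)]
= [([9, 0, 0], 9)]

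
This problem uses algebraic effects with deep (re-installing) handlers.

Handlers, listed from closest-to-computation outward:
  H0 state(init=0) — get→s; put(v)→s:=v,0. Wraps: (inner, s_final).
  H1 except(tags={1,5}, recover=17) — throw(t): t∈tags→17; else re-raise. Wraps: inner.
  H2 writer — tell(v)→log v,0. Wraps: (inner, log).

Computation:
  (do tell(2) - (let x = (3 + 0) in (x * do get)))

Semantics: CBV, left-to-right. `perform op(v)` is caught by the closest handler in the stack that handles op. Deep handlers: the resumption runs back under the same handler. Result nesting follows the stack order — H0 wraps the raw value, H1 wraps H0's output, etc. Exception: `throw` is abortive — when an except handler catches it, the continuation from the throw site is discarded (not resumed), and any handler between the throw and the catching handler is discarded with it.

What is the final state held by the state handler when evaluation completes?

Answer: 0

Step-by-step:
tell(2) @ H2 ⇒ log+=2
get @ H0 ⇒ 0
H0 returns (0, 0)
H1 returns (0, 0)
H2 returns ((0, 0), (2))
= ((0, 0), (2))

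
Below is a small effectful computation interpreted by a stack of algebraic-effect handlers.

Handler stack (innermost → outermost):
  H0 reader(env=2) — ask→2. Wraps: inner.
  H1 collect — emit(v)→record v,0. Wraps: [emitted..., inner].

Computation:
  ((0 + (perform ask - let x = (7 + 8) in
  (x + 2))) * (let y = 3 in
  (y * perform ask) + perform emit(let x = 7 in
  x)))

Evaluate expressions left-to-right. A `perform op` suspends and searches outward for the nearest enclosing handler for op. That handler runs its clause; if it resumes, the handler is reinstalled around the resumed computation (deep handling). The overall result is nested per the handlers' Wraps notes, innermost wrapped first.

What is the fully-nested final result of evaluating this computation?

Answer: [7, -90]

Step-by-step:
ask @ H0 ⇒ 2
ask @ H0 ⇒ 2
emit(7) @ H1 ⇒ out+=7
H0 returns -90
H1 returns [7, -90]
= [7, -90]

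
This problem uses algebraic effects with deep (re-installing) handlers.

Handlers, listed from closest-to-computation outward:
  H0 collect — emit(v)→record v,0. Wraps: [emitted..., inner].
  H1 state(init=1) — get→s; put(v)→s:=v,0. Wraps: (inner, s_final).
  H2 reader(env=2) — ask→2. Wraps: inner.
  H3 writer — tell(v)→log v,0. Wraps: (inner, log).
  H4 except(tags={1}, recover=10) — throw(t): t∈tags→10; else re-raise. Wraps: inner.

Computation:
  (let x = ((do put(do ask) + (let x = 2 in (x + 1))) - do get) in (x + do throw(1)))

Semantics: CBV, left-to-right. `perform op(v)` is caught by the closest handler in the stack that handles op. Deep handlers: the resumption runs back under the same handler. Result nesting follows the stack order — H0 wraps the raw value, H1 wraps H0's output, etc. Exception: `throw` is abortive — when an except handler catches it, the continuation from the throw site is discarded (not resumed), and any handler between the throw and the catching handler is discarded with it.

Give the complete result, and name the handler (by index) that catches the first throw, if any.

Answer: 10 ; first throw caught by: H4

Working:
ask @ H2 ⇒ 2
put(2) @ H1 ⇒ s:=2
get @ H1 ⇒ 2
throw(1) @ H4 caught ⇒ 10
= 10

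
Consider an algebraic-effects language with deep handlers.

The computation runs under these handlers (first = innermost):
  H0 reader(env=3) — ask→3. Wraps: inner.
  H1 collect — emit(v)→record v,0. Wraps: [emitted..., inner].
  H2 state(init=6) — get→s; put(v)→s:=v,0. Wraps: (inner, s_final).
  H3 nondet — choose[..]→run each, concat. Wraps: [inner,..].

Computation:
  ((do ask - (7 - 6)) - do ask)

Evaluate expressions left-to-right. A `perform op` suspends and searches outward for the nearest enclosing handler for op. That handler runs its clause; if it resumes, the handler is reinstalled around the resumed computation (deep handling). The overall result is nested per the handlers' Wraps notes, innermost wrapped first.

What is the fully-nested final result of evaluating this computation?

Evaluation trace:
ask @ H0 ⇒ 3
ask @ H0 ⇒ 3
H0 returns -1
H1 returns [-1]
H2 returns ([-1], 6)
H3 returns [([-1], 6)]
= [([-1], 6)]

Answer: [([-1], 6)]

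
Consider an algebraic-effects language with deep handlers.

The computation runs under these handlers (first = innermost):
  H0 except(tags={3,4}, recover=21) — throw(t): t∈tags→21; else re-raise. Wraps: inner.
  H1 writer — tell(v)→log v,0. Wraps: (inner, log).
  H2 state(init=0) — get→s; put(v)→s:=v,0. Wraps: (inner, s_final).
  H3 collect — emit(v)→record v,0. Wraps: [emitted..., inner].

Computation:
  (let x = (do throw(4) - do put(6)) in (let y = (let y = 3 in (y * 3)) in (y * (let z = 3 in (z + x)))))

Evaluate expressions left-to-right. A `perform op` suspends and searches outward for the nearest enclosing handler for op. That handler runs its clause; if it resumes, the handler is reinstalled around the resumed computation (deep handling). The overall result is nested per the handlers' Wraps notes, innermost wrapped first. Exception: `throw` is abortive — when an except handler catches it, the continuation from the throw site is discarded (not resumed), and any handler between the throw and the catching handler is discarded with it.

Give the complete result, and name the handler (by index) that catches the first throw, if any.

Answer: [((21, ()), 0)] ; first throw caught by: H0

Step-by-step:
throw(4) @ H0 caught ⇒ 21
H1 returns (21, ())
H2 returns ((21, ()), 0)
H3 returns [((21, ()), 0)]
= [((21, ()), 0)]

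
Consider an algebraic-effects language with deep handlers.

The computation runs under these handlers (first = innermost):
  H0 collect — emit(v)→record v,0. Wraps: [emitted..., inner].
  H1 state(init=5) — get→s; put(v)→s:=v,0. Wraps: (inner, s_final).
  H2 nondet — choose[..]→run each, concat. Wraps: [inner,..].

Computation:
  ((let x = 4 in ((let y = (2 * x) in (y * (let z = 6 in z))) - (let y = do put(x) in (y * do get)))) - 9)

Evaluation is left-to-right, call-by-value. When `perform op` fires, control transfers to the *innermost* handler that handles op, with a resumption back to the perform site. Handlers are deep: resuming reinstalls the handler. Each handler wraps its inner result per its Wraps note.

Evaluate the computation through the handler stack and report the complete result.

Answer: [([39], 4)]

Evaluation trace:
put(4) @ H1 ⇒ s:=4
get @ H1 ⇒ 4
H0 returns [39]
H1 returns ([39], 4)
H2 returns [([39], 4)]
= [([39], 4)]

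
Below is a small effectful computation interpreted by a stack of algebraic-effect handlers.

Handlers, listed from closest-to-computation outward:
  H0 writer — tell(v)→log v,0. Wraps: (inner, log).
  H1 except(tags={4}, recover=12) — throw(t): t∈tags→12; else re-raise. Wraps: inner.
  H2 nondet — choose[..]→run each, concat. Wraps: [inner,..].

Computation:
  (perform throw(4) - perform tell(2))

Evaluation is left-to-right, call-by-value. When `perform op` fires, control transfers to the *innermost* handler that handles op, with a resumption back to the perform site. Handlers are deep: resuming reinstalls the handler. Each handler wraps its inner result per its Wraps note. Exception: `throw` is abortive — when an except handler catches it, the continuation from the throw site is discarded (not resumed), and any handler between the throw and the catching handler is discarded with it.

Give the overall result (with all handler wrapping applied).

Answer: [12]

Evaluation trace:
throw(4) @ H1 caught ⇒ 12
H2 returns [12]
= [12]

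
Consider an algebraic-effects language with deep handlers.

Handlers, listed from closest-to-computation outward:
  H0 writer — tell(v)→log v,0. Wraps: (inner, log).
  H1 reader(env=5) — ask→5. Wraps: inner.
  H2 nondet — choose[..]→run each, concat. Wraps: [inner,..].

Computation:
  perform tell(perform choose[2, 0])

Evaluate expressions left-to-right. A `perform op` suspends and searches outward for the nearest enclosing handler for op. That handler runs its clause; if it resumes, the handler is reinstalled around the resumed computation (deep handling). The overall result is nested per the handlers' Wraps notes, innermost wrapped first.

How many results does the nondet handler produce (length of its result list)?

Answer: 2

Evaluation trace:
choose[2, 0] @ H2
  branch[0] choose=2:
    tell(2) @ H0 ⇒ log+=2
    H0 returns (0, (2))
    H1 returns (0, (2))
    H2 returns [(0, (2))]
  branch[1] choose=0:
    tell(0) @ H0 ⇒ log+=0
    H0 returns (0, (0))
    H1 returns (0, (0))
    H2 returns [(0, (0))]
= [(0, (2)), (0, (0))]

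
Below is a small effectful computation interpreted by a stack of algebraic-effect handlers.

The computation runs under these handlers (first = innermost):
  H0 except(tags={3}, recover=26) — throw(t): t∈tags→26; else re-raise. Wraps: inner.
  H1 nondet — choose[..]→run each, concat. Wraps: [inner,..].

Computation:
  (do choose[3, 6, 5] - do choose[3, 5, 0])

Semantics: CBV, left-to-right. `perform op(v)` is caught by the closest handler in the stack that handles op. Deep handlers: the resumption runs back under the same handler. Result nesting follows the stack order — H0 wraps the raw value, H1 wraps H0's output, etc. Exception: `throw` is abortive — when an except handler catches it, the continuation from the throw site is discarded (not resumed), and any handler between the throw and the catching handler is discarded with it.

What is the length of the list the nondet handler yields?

Answer: 9

Step-by-step:
choose[3, 6, 5] @ H1
  branch[0] choose=3:
    choose[3, 5, 0] @ H1
      branch[0] choose=3:
        H0 returns 0
        H1 returns [0]
      branch[1] choose=5:
        H0 returns -2
        H1 returns [-2]
      branch[2] choose=0:
        H0 returns 3
        H1 returns [3]
  branch[1] choose=6:
    choose[3, 5, 0] @ H1
      branch[0] choose=3:
        H0 returns 3
        H1 returns [3]
      branch[1] choose=5:
        H0 returns 1
        H1 returns [1]
      branch[2] choose=0:
        H0 returns 6
        H1 returns [6]
  branch[2] choose=5:
    choose[3, 5, 0] @ H1
      branch[0] choose=3:
        H0 returns 2
        H1 returns [2]
      branch[1] choose=5:
        H0 returns 0
        H1 returns [0]
      branch[2] choose=0:
        H0 returns 5
        H1 returns [5]
= [0, -2, 3, 3, 1, 6, 2, 0, 5]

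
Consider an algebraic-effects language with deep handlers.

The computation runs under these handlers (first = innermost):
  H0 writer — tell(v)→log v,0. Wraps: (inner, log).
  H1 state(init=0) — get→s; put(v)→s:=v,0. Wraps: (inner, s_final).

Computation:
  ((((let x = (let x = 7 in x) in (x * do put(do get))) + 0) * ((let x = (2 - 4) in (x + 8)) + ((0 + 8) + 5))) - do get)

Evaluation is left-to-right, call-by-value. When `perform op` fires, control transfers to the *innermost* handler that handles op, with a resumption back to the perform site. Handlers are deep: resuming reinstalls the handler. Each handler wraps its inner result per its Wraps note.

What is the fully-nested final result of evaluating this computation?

Answer: ((0, ()), 0)

Evaluation trace:
get @ H1 ⇒ 0
put(0) @ H1 ⇒ s:=0
get @ H1 ⇒ 0
H0 returns (0, ())
H1 returns ((0, ()), 0)
= ((0, ()), 0)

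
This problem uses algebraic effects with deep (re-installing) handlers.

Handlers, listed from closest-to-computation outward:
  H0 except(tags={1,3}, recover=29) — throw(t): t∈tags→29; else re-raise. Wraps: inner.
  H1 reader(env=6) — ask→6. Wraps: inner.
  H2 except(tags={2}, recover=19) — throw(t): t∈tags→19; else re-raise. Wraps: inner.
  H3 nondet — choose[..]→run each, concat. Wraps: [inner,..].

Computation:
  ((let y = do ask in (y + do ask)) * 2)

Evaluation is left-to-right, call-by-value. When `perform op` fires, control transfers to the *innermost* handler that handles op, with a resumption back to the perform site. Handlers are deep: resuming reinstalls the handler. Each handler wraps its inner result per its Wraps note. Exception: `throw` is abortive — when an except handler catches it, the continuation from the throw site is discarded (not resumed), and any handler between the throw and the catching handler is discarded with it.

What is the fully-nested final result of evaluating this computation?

Answer: [24]

Working:
ask @ H1 ⇒ 6
ask @ H1 ⇒ 6
H0 returns 24
H1 returns 24
H2 returns 24
H3 returns [24]
= [24]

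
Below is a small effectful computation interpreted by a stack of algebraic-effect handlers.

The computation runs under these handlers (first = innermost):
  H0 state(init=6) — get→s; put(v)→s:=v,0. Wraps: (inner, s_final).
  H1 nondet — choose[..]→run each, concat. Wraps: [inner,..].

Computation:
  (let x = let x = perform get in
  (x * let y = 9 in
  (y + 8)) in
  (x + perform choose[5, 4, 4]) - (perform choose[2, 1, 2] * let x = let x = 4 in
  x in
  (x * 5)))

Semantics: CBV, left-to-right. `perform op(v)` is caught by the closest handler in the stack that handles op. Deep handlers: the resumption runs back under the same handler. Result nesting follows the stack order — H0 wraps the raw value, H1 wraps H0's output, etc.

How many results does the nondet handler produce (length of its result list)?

Step-by-step:
get @ H0 ⇒ 6
choose[5, 4, 4] @ H1
  branch[0] choose=5:
    choose[2, 1, 2] @ H1
      branch[0] choose=2:
        H0 returns (67, 6)
        H1 returns [(67, 6)]
      branch[1] choose=1:
        H0 returns (87, 6)
        H1 returns [(87, 6)]
      branch[2] choose=2:
        H0 returns (67, 6)
        H1 returns [(67, 6)]
  branch[1] choose=4:
    choose[2, 1, 2] @ H1
      branch[0] choose=2:
        H0 returns (66, 6)
        H1 returns [(66, 6)]
      branch[1] choose=1:
        H0 returns (86, 6)
        H1 returns [(86, 6)]
      branch[2] choose=2:
        H0 returns (66, 6)
        H1 returns [(66, 6)]
  branch[2] choose=4:
    choose[2, 1, 2] @ H1
      branch[0] choose=2:
        H0 returns (66, 6)
        H1 returns [(66, 6)]
      branch[1] choose=1:
        H0 returns (86, 6)
        H1 returns [(86, 6)]
      branch[2] choose=2:
        H0 returns (66, 6)
        H1 returns [(66, 6)]
= [(67, 6), (87, 6), (67, 6), (66, 6), (86, 6), (66, 6), (66, 6), (86, 6), (66, 6)]

Answer: 9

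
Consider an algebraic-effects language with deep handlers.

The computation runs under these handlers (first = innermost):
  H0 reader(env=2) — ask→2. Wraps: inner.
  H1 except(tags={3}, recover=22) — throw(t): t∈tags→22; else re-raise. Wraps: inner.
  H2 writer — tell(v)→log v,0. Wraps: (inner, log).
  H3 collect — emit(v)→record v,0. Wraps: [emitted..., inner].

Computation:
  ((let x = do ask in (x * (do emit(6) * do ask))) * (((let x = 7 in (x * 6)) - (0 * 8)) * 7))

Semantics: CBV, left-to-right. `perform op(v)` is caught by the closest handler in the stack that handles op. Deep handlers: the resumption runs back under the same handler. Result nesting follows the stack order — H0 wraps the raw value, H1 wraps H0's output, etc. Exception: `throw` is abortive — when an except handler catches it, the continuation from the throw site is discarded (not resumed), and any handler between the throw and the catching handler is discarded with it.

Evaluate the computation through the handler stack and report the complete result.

Working:
ask @ H0 ⇒ 2
emit(6) @ H3 ⇒ out+=6
ask @ H0 ⇒ 2
H0 returns 0
H1 returns 0
H2 returns (0, ())
H3 returns [6, (0, ())]
= [6, (0, ())]

Answer: [6, (0, ())]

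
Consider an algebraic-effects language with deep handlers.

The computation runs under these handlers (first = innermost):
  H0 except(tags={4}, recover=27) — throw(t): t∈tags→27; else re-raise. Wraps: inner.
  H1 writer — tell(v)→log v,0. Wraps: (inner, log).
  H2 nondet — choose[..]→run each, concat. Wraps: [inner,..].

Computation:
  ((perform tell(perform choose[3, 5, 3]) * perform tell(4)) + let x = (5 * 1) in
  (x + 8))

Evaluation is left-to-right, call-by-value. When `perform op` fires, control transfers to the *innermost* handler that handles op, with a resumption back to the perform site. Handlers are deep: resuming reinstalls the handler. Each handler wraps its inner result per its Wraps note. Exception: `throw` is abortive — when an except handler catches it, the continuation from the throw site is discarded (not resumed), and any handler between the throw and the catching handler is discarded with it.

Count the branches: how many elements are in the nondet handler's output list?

Answer: 3

Working:
choose[3, 5, 3] @ H2
  branch[0] choose=3:
    tell(3) @ H1 ⇒ log+=3
    tell(4) @ H1 ⇒ log+=4
    H0 returns 13
    H1 returns (13, (3, 4))
    H2 returns [(13, (3, 4))]
  branch[1] choose=5:
    tell(5) @ H1 ⇒ log+=5
    tell(4) @ H1 ⇒ log+=4
    H0 returns 13
    H1 returns (13, (5, 4))
    H2 returns [(13, (5, 4))]
  branch[2] choose=3:
    tell(3) @ H1 ⇒ log+=3
    tell(4) @ H1 ⇒ log+=4
    H0 returns 13
    H1 returns (13, (3, 4))
    H2 returns [(13, (3, 4))]
= [(13, (3, 4)), (13, (5, 4)), (13, (3, 4))]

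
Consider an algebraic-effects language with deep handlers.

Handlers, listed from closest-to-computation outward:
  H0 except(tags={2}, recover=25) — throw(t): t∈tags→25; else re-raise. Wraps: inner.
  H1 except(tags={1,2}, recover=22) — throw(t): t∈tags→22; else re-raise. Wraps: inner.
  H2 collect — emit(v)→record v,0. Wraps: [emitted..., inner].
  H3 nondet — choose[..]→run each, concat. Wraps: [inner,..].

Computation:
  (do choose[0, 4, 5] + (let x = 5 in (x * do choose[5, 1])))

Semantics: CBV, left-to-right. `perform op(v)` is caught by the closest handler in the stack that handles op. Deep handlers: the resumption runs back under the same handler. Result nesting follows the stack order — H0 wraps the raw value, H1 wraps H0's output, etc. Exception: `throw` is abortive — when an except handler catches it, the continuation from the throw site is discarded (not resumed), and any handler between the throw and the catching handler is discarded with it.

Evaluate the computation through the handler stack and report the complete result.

Step-by-step:
choose[0, 4, 5] @ H3
  branch[0] choose=0:
    choose[5, 1] @ H3
      branch[0] choose=5:
        H0 returns 25
        H1 returns 25
        H2 returns [25]
        H3 returns [[25]]
      branch[1] choose=1:
        H0 returns 5
        H1 returns 5
        H2 returns [5]
        H3 returns [[5]]
  branch[1] choose=4:
    choose[5, 1] @ H3
      branch[0] choose=5:
        H0 returns 29
        H1 returns 29
        H2 returns [29]
        H3 returns [[29]]
      branch[1] choose=1:
        H0 returns 9
        H1 returns 9
        H2 returns [9]
        H3 returns [[9]]
  branch[2] choose=5:
    choose[5, 1] @ H3
      branch[0] choose=5:
        H0 returns 30
        H1 returns 30
        H2 returns [30]
        H3 returns [[30]]
      branch[1] choose=1:
        H0 returns 10
        H1 returns 10
        H2 returns [10]
        H3 returns [[10]]
= [[25], [5], [29], [9], [30], [10]]

Answer: [[25], [5], [29], [9], [30], [10]]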